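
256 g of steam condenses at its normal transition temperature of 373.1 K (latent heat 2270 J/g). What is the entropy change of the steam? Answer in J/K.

ΔS = -1560 J/K

Heat released by the substance: Q = −mL = −256 × 2270 = −581120 J.
At constant T, ΔS = Q_rev/T = −581120 / 373.1 = -1560 J/K.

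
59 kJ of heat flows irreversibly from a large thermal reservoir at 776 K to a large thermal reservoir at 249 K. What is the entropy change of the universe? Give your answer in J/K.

ΔS_hot = −Q/T_H = −59000/776 = -76.03 J/K and ΔS_cold = +Q/T_C = 59000/249 = 236.9 J/K.
ΔS_total = -76.03 + 236.9 = 161 J/K, positive as the second law requires.

ΔS_total = 161 J/K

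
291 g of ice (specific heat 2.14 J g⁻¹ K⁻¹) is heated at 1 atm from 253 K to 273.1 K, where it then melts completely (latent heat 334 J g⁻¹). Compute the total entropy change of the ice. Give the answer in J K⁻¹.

ΔS = 403 J/K

Warming step: ΔS₁ = m c ln(T_tr/T_i) = 291 × 2.14 × ln(273.1/253) = 47.608 J/K.
Phase change: ΔS₂ = +mL/T_tr = 291 × 334 / 273.1 = 355.89 J/K.
ΔS_total = (47.608) + (355.89) = 403 J/K.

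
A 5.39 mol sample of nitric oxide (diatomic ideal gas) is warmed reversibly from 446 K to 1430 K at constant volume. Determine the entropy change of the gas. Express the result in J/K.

ΔS = 131 J/K

At constant volume, ΔS = nC_V ln(T₂/T₁) with C_V = 5R/2 = 20.79 J mol⁻¹ K⁻¹.
ΔS = 5.39 × 20.79 × ln(1430/446) = 131 J/K.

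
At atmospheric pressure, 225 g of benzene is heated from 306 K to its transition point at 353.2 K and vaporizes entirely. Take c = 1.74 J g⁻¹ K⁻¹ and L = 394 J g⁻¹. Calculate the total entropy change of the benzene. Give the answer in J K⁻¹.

ΔS = 307 J/K

Warming step: ΔS₁ = m c ln(T_tr/T_i) = 225 × 1.74 × ln(353.2/306) = 56.16 J/K.
Phase change: ΔS₂ = +mL/T_tr = 225 × 394 / 353.2 = 251 J/K.
ΔS_total = (56.16) + (251) = 307 J/K.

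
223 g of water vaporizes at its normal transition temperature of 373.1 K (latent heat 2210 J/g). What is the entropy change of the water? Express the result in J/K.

ΔS = 1320 J/K

Heat absorbed by the substance: Q = mL = 223 × 2210 = 492830 J.
At constant T, ΔS = Q_rev/T = 492830 / 373.1 = 1320 J/K.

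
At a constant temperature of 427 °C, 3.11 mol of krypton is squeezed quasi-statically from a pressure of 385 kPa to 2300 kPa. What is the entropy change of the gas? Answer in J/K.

ΔS_gas = -46.2 J/K

For an isothermal ideal gas ΔS_gas = nR ln(P₁/P₂) = 3.11 × 8.314 × ln(385/2300) = -46.2 J/K.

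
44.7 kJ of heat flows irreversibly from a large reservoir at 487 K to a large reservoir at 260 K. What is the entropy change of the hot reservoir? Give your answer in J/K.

The hot reservoir loses heat Q, so ΔS_hot = −Q/T_H = −44700/487 = -91.8 J/K.

ΔS_hot = -91.8 J/K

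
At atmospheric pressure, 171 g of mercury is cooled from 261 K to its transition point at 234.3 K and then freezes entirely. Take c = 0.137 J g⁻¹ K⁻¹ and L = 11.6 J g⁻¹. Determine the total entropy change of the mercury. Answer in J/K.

ΔS = -11 J/K

Cooling step: ΔS₁ = m c ln(T_tr/T_i) = 171 × 0.137 × ln(234.3/261) = -2.528 J/K.
Phase change: ΔS₂ = −mL/T_tr = −171 × 11.6 / 234.3 = -8.466 J/K.
ΔS_total = (-2.528) + (-8.466) = -11 J/K.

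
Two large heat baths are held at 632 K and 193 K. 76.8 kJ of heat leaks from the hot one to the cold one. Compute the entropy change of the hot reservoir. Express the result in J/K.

ΔS_hot = -122 J/K

The hot reservoir loses heat Q, so ΔS_hot = −Q/T_H = −76800/632 = -122 J/K.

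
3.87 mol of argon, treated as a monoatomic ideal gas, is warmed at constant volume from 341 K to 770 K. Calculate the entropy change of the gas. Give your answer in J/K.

ΔS = 39.3 J/K

At constant volume, ΔS = nC_V ln(T₂/T₁) with C_V = 3R/2 = 12.47 J mol⁻¹ K⁻¹.
ΔS = 3.87 × 12.47 × ln(770/341) = 39.3 J/K.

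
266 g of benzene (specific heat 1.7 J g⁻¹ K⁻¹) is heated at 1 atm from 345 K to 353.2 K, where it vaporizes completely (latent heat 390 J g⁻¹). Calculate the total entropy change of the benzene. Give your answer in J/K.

Warming step: ΔS₁ = m c ln(T_tr/T_i) = 266 × 1.7 × ln(353.2/345) = 10.62 J/K.
Phase change: ΔS₂ = +mL/T_tr = 266 × 390 / 353.2 = 293.7 J/K.
ΔS_total = (10.62) + (293.7) = 304 J/K.

ΔS = 304 J/K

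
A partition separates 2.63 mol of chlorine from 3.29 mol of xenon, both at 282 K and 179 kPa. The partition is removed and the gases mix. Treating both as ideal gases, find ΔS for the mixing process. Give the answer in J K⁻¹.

Mole fractions: x_A = 2.63/5.92 = 0.444, x_B = 0.556.
ΔS_mix = −R(n_A ln x_A + n_B ln x_B) = −8.314 × (2.63 ln 0.444 + 3.29 ln 0.556) = 33.8 J/K.

ΔS_mix = 33.8 J/K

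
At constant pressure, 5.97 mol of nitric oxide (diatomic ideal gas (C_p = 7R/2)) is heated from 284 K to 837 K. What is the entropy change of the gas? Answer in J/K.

At constant pressure, ΔS = nC_p ln(T₂/T₁) with C_p = 7R/2 = 29.1 J mol⁻¹ K⁻¹.
ΔS = 5.97 × 29.1 × ln(837/284) = 188 J/K.

ΔS = 188 J/K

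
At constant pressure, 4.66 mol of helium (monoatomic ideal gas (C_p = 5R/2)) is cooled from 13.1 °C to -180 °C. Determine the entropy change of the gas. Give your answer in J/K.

ΔS = -109 J/K

In kelvin: T₁ = 286.25 K, T₂ = 93.15 K. At constant pressure, ΔS = nC_p ln(T₂/T₁) with C_p = 5R/2 = 20.79 J mol⁻¹ K⁻¹.
ΔS = 4.66 × 20.79 × ln(93.15/286.25) = -109 J/K.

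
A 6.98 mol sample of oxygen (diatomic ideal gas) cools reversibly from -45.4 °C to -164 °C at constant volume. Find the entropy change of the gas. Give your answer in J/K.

ΔS = -107 J/K

In kelvin: T₁ = 227.75 K, T₂ = 109.15 K. At constant volume, ΔS = nC_V ln(T₂/T₁) with C_V = 5R/2 = 20.79 J mol⁻¹ K⁻¹.
ΔS = 6.98 × 20.79 × ln(109.15/227.75) = -107 J/K.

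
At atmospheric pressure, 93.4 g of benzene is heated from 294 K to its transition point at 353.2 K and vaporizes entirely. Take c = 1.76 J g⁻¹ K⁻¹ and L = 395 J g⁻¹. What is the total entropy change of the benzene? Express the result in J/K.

Warming step: ΔS₁ = m c ln(T_tr/T_i) = 93.4 × 1.76 × ln(353.2/294) = 30.16 J/K.
Phase change: ΔS₂ = +mL/T_tr = 93.4 × 395 / 353.2 = 104.5 J/K.
ΔS_total = (30.16) + (104.5) = 135 J/K.

ΔS = 135 J/K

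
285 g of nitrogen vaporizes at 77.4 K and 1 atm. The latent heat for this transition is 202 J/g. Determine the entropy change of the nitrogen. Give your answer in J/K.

Heat absorbed by the substance: Q = mL = 285 × 202 = 57570 J.
At constant T, ΔS = Q_rev/T = 57570 / 77.4 = 744 J/K.

ΔS = 744 J/K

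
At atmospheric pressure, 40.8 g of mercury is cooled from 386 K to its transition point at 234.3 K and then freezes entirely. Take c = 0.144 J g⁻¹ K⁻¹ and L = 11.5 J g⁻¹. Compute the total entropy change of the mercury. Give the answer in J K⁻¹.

ΔS = -4.94 J/K

Cooling step: ΔS₁ = m c ln(T_tr/T_i) = 40.8 × 0.144 × ln(234.3/386) = -2.933 J/K.
Phase change: ΔS₂ = −mL/T_tr = −40.8 × 11.5 / 234.3 = -2.003 J/K.
ΔS_total = (-2.933) + (-2.003) = -4.94 J/K.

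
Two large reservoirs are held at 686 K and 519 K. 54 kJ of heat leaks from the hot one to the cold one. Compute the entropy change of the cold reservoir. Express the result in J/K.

The cold reservoir gains heat Q, so ΔS_cold = +Q/T_C = 54000/519 = 104 J/K.

ΔS_cold = 104 J/K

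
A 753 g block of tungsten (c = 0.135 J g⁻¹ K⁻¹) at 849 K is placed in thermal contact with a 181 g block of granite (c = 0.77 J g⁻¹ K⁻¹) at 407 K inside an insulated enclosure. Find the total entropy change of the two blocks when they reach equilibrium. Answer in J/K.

ΔS_total = 16.1 J/K

Energy balance: T_f = (m₁c₁T₁ + m₂c₂T₂)/(m₁c₁ + m₂c₂) = 593.42 K.
ΔS₁ = m₁c₁ ln(T_f/T₁) = 101.655 × ln(593.42/849) = -36.41 J/K.
ΔS₂ = m₂c₂ ln(T_f/T₂) = 139.37 × ln(593.42/407) = 52.55 J/K.
ΔS_total = -36.41 + 52.55 = 16.1 J/K.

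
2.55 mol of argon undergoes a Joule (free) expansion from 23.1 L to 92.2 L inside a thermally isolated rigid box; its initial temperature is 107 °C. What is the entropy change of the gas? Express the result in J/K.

ΔS_gas = 29.3 J/K

No heat is exchanged and no work is done, so the ideal-gas temperature stays constant.
Entropy is a state function; using a reversible isothermal path, ΔS_gas = nR ln(V₂/V₁) = 2.55 × 8.314 × ln(92.2/23.1) = 29.3 J/K.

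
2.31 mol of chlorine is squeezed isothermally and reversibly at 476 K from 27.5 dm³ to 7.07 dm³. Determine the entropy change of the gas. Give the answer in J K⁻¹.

ΔS_gas = -26.1 J/K

For an isothermal ideal gas ΔS_gas = nR ln(V₂/V₁) = 2.31 × 8.314 × ln(7.07/27.5) = -26.1 J/K.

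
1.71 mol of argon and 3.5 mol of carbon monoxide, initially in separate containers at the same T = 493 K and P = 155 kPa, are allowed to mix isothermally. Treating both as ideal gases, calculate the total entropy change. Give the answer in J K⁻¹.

Mole fractions: x_A = 1.71/5.21 = 0.328, x_B = 0.672.
ΔS_mix = −R(n_A ln x_A + n_B ln x_B) = −8.314 × (1.71 ln 0.328 + 3.5 ln 0.672) = 27.4 J/K.

ΔS_mix = 27.4 J/K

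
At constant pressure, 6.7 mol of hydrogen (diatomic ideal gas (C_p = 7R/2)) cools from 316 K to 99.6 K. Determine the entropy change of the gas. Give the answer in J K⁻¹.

ΔS = -225 J/K

At constant pressure, ΔS = nC_p ln(T₂/T₁) with C_p = 7R/2 = 29.1 J mol⁻¹ K⁻¹.
ΔS = 6.7 × 29.1 × ln(99.6/316) = -225 J/K.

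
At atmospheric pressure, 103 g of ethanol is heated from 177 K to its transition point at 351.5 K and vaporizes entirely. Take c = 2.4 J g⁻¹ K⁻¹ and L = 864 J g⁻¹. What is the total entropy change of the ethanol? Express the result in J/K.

ΔS = 423 J/K

Warming step: ΔS₁ = m c ln(T_tr/T_i) = 103 × 2.4 × ln(351.5/177) = 169.6 J/K.
Phase change: ΔS₂ = +mL/T_tr = 103 × 864 / 351.5 = 253.2 J/K.
ΔS_total = (169.6) + (253.2) = 423 J/K.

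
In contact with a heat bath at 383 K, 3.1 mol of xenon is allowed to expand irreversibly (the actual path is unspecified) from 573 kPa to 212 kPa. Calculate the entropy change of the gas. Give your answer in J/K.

ΔS_gas = 25.6 J/K

Entropy is a state function, so ΔS_gas depends only on the end states.
For an isothermal ideal gas ΔS_gas = nR ln(P₁/P₂) = 3.1 × 8.314 × ln(573/212) = 25.6 J/K.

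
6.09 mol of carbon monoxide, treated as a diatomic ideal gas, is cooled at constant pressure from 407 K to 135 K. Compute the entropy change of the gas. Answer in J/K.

ΔS = -196 J/K

At constant pressure, ΔS = nC_p ln(T₂/T₁) with C_p = 7R/2 = 29.1 J mol⁻¹ K⁻¹.
ΔS = 6.09 × 29.1 × ln(135/407) = -196 J/K.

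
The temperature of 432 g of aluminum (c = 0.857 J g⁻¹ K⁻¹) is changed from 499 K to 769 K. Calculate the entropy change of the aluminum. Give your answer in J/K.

ΔS = ∫dQ_rev/T = m c ln(T₂/T₁) = 432 × 0.857 × ln(769/499) = 160 J/K.

ΔS = 160 J/K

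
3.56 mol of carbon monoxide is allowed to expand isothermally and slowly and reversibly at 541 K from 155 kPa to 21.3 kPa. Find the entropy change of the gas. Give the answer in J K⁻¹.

ΔS_gas = 58.7 J/K

For an isothermal ideal gas ΔS_gas = nR ln(P₁/P₂) = 3.56 × 8.314 × ln(155/21.3) = 58.7 J/K.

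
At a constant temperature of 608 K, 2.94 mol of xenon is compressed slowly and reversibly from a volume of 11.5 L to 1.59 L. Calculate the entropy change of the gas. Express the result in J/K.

For an isothermal ideal gas ΔS_gas = nR ln(V₂/V₁) = 2.94 × 8.314 × ln(1.59/11.5) = -48.4 J/K.

ΔS_gas = -48.4 J/K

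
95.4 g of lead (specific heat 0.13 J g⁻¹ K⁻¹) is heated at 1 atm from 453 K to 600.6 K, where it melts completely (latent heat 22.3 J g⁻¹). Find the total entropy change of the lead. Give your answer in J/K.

Warming step: ΔS₁ = m c ln(T_tr/T_i) = 95.4 × 0.13 × ln(600.6/453) = 3.498 J/K.
Phase change: ΔS₂ = +mL/T_tr = 95.4 × 22.3 / 600.6 = 3.542 J/K.
ΔS_total = (3.498) + (3.542) = 7.04 J/K.

ΔS = 7.04 J/K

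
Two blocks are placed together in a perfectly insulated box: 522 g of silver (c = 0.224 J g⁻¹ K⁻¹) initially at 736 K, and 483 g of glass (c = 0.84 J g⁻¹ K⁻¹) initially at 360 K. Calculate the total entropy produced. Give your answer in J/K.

Energy balance: T_f = (m₁c₁T₁ + m₂c₂T₂)/(m₁c₁ + m₂c₂) = 444.12 K.
ΔS₁ = m₁c₁ ln(T_f/T₁) = 116.928 × ln(444.12/736) = -59.06 J/K.
ΔS₂ = m₂c₂ ln(T_f/T₂) = 405.72 × ln(444.12/360) = 85.2 J/K.
ΔS_total = -59.06 + 85.2 = 26.1 J/K.

ΔS_total = 26.1 J/K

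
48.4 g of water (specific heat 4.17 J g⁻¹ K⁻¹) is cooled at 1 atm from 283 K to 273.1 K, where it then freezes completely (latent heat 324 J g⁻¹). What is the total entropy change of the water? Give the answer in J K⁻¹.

Cooling step: ΔS₁ = m c ln(T_tr/T_i) = 48.4 × 4.17 × ln(273.1/283) = -7.187 J/K.
Phase change: ΔS₂ = −mL/T_tr = −48.4 × 324 / 273.1 = -57.42 J/K.
ΔS_total = (-7.187) + (-57.42) = -64.6 J/K.

ΔS = -64.6 J/K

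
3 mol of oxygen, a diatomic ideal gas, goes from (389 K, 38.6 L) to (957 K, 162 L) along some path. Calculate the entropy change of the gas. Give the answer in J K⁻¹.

ΔS = 91.9 J/K

Entropy is a state function: ΔS = nC_V ln(T₂/T₁) + nR ln(V₂/V₁), with C_V = 5R/2 = 20.79 J mol⁻¹ K⁻¹ for a diatomic ideal gas.
ΔS = 3 × [20.79 × ln(957/389) + 8.314 × ln(162/38.6)] = 91.9 J/K.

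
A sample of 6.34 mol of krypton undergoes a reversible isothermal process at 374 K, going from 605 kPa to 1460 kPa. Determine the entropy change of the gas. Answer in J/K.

For an isothermal ideal gas ΔS_gas = nR ln(P₁/P₂) = 6.34 × 8.314 × ln(605/1460) = -46.4 J/K.

ΔS_gas = -46.4 J/K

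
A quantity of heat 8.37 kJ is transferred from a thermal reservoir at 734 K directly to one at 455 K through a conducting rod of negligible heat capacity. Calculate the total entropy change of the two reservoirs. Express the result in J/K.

ΔS_total = 6.99 J/K

ΔS_hot = −Q/T_H = −8370/734 = -11.403 J/K and ΔS_cold = +Q/T_C = 8370/455 = 18.396 J/K.
ΔS_total = -11.403 + 18.396 = 6.99 J/K, positive as the second law requires.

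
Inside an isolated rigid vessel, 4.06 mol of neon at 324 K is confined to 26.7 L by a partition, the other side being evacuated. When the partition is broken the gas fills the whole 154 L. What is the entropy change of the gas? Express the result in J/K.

ΔS_gas = 59.1 J/K

For an ideal gas in free expansion Q = 0 and W = 0, so T is unchanged.
Entropy is a state function; using a reversible isothermal path, ΔS_gas = nR ln(V₂/V₁) = 4.06 × 8.314 × ln(154/26.7) = 59.1 J/K.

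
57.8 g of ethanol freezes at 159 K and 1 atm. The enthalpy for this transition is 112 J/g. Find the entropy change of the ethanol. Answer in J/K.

ΔS = -40.7 J/K

Heat released by the substance: Q = −mL = −57.8 × 112 = −6473.6 J.
At constant T, ΔS = Q_rev/T = −6473.6 / 159 = -40.7 J/K.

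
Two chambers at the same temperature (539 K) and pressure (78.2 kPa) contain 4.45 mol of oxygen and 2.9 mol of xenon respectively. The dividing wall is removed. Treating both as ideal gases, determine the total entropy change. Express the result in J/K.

ΔS_mix = 41 J/K

Mole fractions: x_A = 4.45/7.35 = 0.605, x_B = 0.395.
ΔS_mix = −R(n_A ln x_A + n_B ln x_B) = −8.314 × (4.45 ln 0.605 + 2.9 ln 0.395) = 41 J/K.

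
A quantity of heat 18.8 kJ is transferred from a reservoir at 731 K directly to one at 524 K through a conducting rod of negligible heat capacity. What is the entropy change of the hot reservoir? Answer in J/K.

ΔS_hot = -25.7 J/K

The hot reservoir loses heat Q, so ΔS_hot = −Q/T_H = −18800/731 = -25.7 J/K.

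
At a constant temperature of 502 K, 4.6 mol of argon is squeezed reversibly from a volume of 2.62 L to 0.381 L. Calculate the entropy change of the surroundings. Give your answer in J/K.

For an isothermal ideal gas ΔS_gas = nR ln(V₂/V₁) = 4.6 × 8.314 × ln(0.381/2.62) = -73.7 J/K.
The process is reversible, so ΔS_surr = −ΔS_gas = 73.7 J/K and ΔS_universe = 0.

ΔS_surr = 73.7 J/K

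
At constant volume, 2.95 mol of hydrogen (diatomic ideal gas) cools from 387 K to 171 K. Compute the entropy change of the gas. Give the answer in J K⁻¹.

At constant volume, ΔS = nC_V ln(T₂/T₁) with C_V = 5R/2 = 20.79 J mol⁻¹ K⁻¹.
ΔS = 2.95 × 20.79 × ln(171/387) = -50.1 J/K.

ΔS = -50.1 J/K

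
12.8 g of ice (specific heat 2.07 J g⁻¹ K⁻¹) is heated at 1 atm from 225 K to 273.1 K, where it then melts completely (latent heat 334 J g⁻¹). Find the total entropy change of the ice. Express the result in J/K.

ΔS = 20.8 J/K

Warming step: ΔS₁ = m c ln(T_tr/T_i) = 12.8 × 2.07 × ln(273.1/225) = 5.133 J/K.
Phase change: ΔS₂ = +mL/T_tr = 12.8 × 334 / 273.1 = 15.65 J/K.
ΔS_total = (5.133) + (15.65) = 20.8 J/K.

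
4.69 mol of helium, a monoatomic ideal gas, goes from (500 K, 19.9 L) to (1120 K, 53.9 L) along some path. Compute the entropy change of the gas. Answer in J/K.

ΔS = 86 J/K

Entropy is a state function: ΔS = nC_V ln(T₂/T₁) + nR ln(V₂/V₁), with C_V = 3R/2 = 12.47 J mol⁻¹ K⁻¹ for a monoatomic ideal gas.
ΔS = 4.69 × [12.47 × ln(1120/500) + 8.314 × ln(53.9/19.9)] = 86 J/K.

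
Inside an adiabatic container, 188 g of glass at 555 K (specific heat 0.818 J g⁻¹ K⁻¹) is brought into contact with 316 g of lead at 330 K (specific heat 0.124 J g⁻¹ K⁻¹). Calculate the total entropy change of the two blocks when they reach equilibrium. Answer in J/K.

ΔS_total = 3.79 J/K

Energy balance: T_f = (m₁c₁T₁ + m₂c₂T₂)/(m₁c₁ + m₂c₂) = 509.31 K.
ΔS₁ = m₁c₁ ln(T_f/T₁) = 153.784 × ln(509.31/555) = -13.21 J/K.
ΔS₂ = m₂c₂ ln(T_f/T₂) = 39.184 × ln(509.31/330) = 17 J/K.
ΔS_total = -13.21 + 17 = 3.79 J/K.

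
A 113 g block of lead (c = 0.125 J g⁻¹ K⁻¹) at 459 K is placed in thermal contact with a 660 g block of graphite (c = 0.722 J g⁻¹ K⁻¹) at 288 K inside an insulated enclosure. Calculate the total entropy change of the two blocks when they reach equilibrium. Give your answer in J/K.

Energy balance: T_f = (m₁c₁T₁ + m₂c₂T₂)/(m₁c₁ + m₂c₂) = 292.92 K.
ΔS₁ = m₁c₁ ln(T_f/T₁) = 14.125 × ln(292.92/459) = -6.344 J/K.
ΔS₂ = m₂c₂ ln(T_f/T₂) = 476.52 × ln(292.92/288) = 8.076 J/K.
ΔS_total = -6.344 + 8.076 = 1.73 J/K.

ΔS_total = 1.73 J/K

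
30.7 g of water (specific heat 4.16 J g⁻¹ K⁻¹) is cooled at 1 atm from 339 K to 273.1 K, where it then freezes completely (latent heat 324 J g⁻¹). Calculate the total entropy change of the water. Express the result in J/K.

Cooling step: ΔS₁ = m c ln(T_tr/T_i) = 30.7 × 4.16 × ln(273.1/339) = -27.61 J/K.
Phase change: ΔS₂ = −mL/T_tr = −30.7 × 324 / 273.1 = -36.42 J/K.
ΔS_total = (-27.61) + (-36.42) = -64 J/K.

ΔS = -64 J/K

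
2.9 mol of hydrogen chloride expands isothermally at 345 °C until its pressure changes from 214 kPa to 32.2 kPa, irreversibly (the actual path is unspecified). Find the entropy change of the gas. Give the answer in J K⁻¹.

ΔS_gas = 45.7 J/K

Entropy is a state function, so ΔS_gas depends only on the end states.
For an isothermal ideal gas ΔS_gas = nR ln(P₁/P₂) = 2.9 × 8.314 × ln(214/32.2) = 45.7 J/K.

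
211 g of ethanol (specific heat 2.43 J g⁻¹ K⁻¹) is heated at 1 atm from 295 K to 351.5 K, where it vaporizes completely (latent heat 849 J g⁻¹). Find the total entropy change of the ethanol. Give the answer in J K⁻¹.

ΔS = 599 J/K

Warming step: ΔS₁ = m c ln(T_tr/T_i) = 211 × 2.43 × ln(351.5/295) = 89.85 J/K.
Phase change: ΔS₂ = +mL/T_tr = 211 × 849 / 351.5 = 509.6 J/K.
ΔS_total = (89.85) + (509.6) = 599 J/K.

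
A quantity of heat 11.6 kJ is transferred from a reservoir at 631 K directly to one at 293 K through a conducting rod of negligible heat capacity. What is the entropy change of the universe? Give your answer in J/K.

ΔS_hot = −Q/T_H = −11600/631 = -18.38 J/K and ΔS_cold = +Q/T_C = 11600/293 = 39.59 J/K.
ΔS_total = -18.38 + 39.59 = 21.2 J/K, positive as the second law requires.

ΔS_total = 21.2 J/K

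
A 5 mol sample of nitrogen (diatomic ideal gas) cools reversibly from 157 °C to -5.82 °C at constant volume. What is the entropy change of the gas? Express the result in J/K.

In kelvin: T₁ = 430.15 K, T₂ = 267.33 K. At constant volume, ΔS = nC_V ln(T₂/T₁) with C_V = 5R/2 = 20.79 J mol⁻¹ K⁻¹.
ΔS = 5 × 20.79 × ln(267.33/430.15) = -49.4 J/K.

ΔS = -49.4 J/K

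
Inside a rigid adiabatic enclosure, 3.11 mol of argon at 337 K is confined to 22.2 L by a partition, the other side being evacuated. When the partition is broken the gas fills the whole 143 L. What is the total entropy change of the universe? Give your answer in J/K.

ΔS_universe = 48.2 J/K

No heat is exchanged and no work is done, so the ideal-gas temperature stays constant.
Entropy is a state function; using a reversible isothermal path, ΔS_gas = nR ln(V₂/V₁) = 3.11 × 8.314 × ln(143/22.2) = 48.2 J/K.
The insulated surroundings exchange no heat, so ΔS_surr = 0 and ΔS_universe = ΔS_gas.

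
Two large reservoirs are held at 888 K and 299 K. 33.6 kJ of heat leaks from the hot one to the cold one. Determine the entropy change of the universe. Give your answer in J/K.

ΔS_total = 74.5 J/K

ΔS_hot = −Q/T_H = −33600/888 = -37.838 J/K and ΔS_cold = +Q/T_C = 33600/299 = 112.37 J/K.
ΔS_total = -37.838 + 112.37 = 74.5 J/K, positive as the second law requires.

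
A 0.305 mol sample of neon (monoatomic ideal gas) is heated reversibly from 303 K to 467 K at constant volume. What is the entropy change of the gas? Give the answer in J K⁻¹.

At constant volume, ΔS = nC_V ln(T₂/T₁) with C_V = 3R/2 = 12.47 J mol⁻¹ K⁻¹.
ΔS = 0.305 × 12.47 × ln(467/303) = 1.65 J/K.

ΔS = 1.65 J/K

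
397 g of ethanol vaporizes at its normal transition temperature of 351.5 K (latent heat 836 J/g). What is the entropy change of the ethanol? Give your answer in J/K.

Heat absorbed by the substance: Q = mL = 397 × 836 = 331892 J.
At constant T, ΔS = Q_rev/T = 331892 / 351.5 = 944 J/K.

ΔS = 944 J/K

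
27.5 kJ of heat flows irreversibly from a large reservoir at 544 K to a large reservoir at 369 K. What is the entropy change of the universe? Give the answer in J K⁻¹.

ΔS_hot = −Q/T_H = −27500/544 = -50.55 J/K and ΔS_cold = +Q/T_C = 27500/369 = 74.53 J/K.
ΔS_total = -50.55 + 74.53 = 24 J/K, positive as the second law requires.

ΔS_total = 24 J/K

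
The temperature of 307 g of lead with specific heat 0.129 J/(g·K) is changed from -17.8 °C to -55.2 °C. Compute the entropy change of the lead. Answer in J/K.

ΔS = -6.27 J/K

In kelvin: T₁ = 255.35 K, T₂ = 217.95 K. ΔS = ∫dQ_rev/T = m c ln(T₂/T₁) = 307 × 0.129 × ln(217.95/255.35) = -6.27 J/K.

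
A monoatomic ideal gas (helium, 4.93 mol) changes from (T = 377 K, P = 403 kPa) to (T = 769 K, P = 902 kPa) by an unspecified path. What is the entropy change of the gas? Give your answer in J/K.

ΔS = 40 J/K

ΔS = nC_p ln(T₂/T₁) − nR ln(P₂/P₁), with C_p = 5R/2 = 20.79 J mol⁻¹ K⁻¹ for a monoatomic ideal gas.
ΔS = 4.93 × [20.79 × ln(769/377) − 8.314 × ln(902/403)] = 40 J/K.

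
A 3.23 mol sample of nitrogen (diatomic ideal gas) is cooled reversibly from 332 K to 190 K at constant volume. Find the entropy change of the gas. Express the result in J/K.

At constant volume, ΔS = nC_V ln(T₂/T₁) with C_V = 5R/2 = 20.79 J mol⁻¹ K⁻¹.
ΔS = 3.23 × 20.79 × ln(190/332) = -37.5 J/K.

ΔS = -37.5 J/K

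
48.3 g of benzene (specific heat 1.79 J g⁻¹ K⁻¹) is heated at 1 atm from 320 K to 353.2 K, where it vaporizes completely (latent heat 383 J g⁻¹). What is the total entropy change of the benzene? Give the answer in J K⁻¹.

Warming step: ΔS₁ = m c ln(T_tr/T_i) = 48.3 × 1.79 × ln(353.2/320) = 8.534 J/K.
Phase change: ΔS₂ = +mL/T_tr = 48.3 × 383 / 353.2 = 52.38 J/K.
ΔS_total = (8.534) + (52.38) = 60.9 J/K.

ΔS = 60.9 J/K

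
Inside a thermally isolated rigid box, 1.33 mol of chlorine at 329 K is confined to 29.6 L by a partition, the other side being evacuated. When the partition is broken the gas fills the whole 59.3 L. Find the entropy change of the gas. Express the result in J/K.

No heat is exchanged and no work is done, so the ideal-gas temperature stays constant.
Entropy is a state function; using a reversible isothermal path, ΔS_gas = nR ln(V₂/V₁) = 1.33 × 8.314 × ln(59.3/29.6) = 7.68 J/K.

ΔS_gas = 7.68 J/K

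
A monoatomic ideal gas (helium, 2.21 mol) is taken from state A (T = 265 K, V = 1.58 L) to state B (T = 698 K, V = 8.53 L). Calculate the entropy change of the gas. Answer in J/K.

Entropy is a state function: ΔS = nC_V ln(T₂/T₁) + nR ln(V₂/V₁), with C_V = 3R/2 = 12.47 J mol⁻¹ K⁻¹ for a monoatomic ideal gas.
ΔS = 2.21 × [12.47 × ln(698/265) + 8.314 × ln(8.53/1.58)] = 57.7 J/K.

ΔS = 57.7 J/K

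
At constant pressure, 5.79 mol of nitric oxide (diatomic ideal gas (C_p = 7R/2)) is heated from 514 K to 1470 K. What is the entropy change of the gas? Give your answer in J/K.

At constant pressure, ΔS = nC_p ln(T₂/T₁) with C_p = 7R/2 = 29.1 J mol⁻¹ K⁻¹.
ΔS = 5.79 × 29.1 × ln(1470/514) = 177 J/K.

ΔS = 177 J/K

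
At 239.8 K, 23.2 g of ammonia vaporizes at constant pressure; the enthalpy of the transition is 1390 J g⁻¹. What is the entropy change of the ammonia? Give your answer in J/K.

Heat absorbed by the substance: Q = mL = 23.2 × 1390 = 32248 J.
At constant T, ΔS = Q_rev/T = 32248 / 239.8 = 134 J/K.

ΔS = 134 J/K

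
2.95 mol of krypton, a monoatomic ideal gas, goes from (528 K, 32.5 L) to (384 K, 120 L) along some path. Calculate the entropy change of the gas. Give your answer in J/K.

Entropy is a state function: ΔS = nC_V ln(T₂/T₁) + nR ln(V₂/V₁), with C_V = 3R/2 = 12.47 J mol⁻¹ K⁻¹ for a monoatomic ideal gas.
ΔS = 2.95 × [12.47 × ln(384/528) + 8.314 × ln(120/32.5)] = 20.3 J/K.

ΔS = 20.3 J/K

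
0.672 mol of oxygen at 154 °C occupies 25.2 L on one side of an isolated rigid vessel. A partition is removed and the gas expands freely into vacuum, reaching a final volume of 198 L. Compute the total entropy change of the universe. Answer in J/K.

ΔS_universe = 11.5 J/K

For an ideal gas in free expansion Q = 0 and W = 0, so T is unchanged.
Entropy is a state function; using a reversible isothermal path, ΔS_gas = nR ln(V₂/V₁) = 0.672 × 8.314 × ln(198/25.2) = 11.5 J/K.
The insulated surroundings exchange no heat, so ΔS_surr = 0 and ΔS_universe = ΔS_gas.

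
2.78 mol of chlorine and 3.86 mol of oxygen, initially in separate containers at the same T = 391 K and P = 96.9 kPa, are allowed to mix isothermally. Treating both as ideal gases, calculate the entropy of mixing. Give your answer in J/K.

ΔS_mix = 37.5 J/K

Mole fractions: x_A = 2.78/6.64 = 0.419, x_B = 0.581.
ΔS_mix = −R(n_A ln x_A + n_B ln x_B) = −8.314 × (2.78 ln 0.419 + 3.86 ln 0.581) = 37.5 J/K.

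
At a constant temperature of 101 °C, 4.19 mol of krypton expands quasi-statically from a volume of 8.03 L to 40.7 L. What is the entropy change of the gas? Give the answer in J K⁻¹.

ΔS_gas = 56.5 J/K

For an isothermal ideal gas ΔS_gas = nR ln(V₂/V₁) = 4.19 × 8.314 × ln(40.7/8.03) = 56.5 J/K.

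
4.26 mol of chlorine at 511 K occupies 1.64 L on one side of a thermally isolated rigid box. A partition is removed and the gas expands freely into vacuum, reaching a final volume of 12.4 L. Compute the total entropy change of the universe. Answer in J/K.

No heat is exchanged and no work is done, so the ideal-gas temperature stays constant.
Entropy is a state function; using a reversible isothermal path, ΔS_gas = nR ln(V₂/V₁) = 4.26 × 8.314 × ln(12.4/1.64) = 71.6 J/K.
The insulated surroundings exchange no heat, so ΔS_surr = 0 and ΔS_universe = ΔS_gas.

ΔS_universe = 71.6 J/K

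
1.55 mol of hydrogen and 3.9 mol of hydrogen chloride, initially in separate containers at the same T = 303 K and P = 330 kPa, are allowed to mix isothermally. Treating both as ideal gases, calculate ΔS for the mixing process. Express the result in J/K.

ΔS_mix = 27.1 J/K

Mole fractions: x_A = 1.55/5.45 = 0.284, x_B = 0.716.
ΔS_mix = −R(n_A ln x_A + n_B ln x_B) = −8.314 × (1.55 ln 0.284 + 3.9 ln 0.716) = 27.1 J/K.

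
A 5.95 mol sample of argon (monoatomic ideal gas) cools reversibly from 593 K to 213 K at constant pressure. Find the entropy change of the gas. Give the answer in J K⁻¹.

At constant pressure, ΔS = nC_p ln(T₂/T₁) with C_p = 5R/2 = 20.79 J mol⁻¹ K⁻¹.
ΔS = 5.95 × 20.79 × ln(213/593) = -127 J/K.

ΔS = -127 J/K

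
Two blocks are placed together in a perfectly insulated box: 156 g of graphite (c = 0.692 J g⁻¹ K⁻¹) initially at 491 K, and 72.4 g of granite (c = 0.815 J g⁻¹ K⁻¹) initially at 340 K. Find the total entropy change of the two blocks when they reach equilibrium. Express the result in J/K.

Energy balance: T_f = (m₁c₁T₁ + m₂c₂T₂)/(m₁c₁ + m₂c₂) = 437.63 K.
ΔS₁ = m₁c₁ ln(T_f/T₁) = 107.952 × ln(437.63/491) = -12.421 J/K.
ΔS₂ = m₂c₂ ln(T_f/T₂) = 59.006 × ln(437.63/340) = 14.895 J/K.
ΔS_total = -12.421 + 14.895 = 2.47 J/K.

ΔS_total = 2.47 J/K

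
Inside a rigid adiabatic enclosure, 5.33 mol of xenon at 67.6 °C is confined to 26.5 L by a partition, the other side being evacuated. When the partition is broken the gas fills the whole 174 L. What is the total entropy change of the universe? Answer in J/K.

For an ideal gas in free expansion Q = 0 and W = 0, so T is unchanged.
Entropy is a state function; using a reversible isothermal path, ΔS_gas = nR ln(V₂/V₁) = 5.33 × 8.314 × ln(174/26.5) = 83.4 J/K.
The insulated surroundings exchange no heat, so ΔS_surr = 0 and ΔS_universe = ΔS_gas.

ΔS_universe = 83.4 J/K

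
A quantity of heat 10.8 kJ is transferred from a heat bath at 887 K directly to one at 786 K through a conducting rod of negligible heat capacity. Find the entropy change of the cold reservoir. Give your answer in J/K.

The cold reservoir gains heat Q, so ΔS_cold = +Q/T_C = 10800/786 = 13.7 J/K.

ΔS_cold = 13.7 J/K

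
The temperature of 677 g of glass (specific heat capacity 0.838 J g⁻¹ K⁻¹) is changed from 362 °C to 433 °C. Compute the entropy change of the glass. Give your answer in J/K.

In kelvin: T₁ = 635.15 K, T₂ = 706.15 K. ΔS = ∫dQ_rev/T = m c ln(T₂/T₁) = 677 × 0.838 × ln(706.15/635.15) = 60.1 J/K.

ΔS = 60.1 J/K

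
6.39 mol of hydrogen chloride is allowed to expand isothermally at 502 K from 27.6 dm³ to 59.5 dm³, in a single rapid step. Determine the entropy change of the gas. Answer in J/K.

Entropy is a state function, so ΔS_gas depends only on the end states.
For an isothermal ideal gas ΔS_gas = nR ln(V₂/V₁) = 6.39 × 8.314 × ln(59.5/27.6) = 40.8 J/K.

ΔS_gas = 40.8 J/K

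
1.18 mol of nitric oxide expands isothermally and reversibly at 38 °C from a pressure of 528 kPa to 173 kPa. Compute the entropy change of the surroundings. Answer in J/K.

For an isothermal ideal gas ΔS_gas = nR ln(P₁/P₂) = 1.18 × 8.314 × ln(528/173) = 10.9 J/K.
The process is reversible, so ΔS_surr = −ΔS_gas = -10.9 J/K and ΔS_universe = 0.

ΔS_surr = -10.9 J/K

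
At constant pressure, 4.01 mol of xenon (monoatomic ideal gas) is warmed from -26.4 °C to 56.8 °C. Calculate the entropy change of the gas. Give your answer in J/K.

In kelvin: T₁ = 246.75 K, T₂ = 329.95 K. At constant pressure, ΔS = nC_p ln(T₂/T₁) with C_p = 5R/2 = 20.79 J mol⁻¹ K⁻¹.
ΔS = 4.01 × 20.79 × ln(329.95/246.75) = 24.2 J/K.

ΔS = 24.2 J/K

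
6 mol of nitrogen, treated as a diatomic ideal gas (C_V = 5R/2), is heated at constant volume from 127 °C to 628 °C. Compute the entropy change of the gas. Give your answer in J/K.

ΔS = 101 J/K

In kelvin: T₁ = 400.15 K, T₂ = 901.15 K. At constant volume, ΔS = nC_V ln(T₂/T₁) with C_V = 5R/2 = 20.79 J mol⁻¹ K⁻¹.
ΔS = 6 × 20.79 × ln(901.15/400.15) = 101 J/K.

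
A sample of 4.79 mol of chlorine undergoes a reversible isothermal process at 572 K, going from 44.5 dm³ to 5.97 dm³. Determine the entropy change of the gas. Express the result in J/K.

ΔS_gas = -80 J/K

For an isothermal ideal gas ΔS_gas = nR ln(V₂/V₁) = 4.79 × 8.314 × ln(5.97/44.5) = -80 J/K.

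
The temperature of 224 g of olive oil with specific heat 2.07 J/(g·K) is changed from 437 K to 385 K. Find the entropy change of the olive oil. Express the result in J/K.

ΔS = -58.7 J/K

ΔS = ∫dQ_rev/T = m c ln(T₂/T₁) = 224 × 2.07 × ln(385/437) = -58.7 J/K.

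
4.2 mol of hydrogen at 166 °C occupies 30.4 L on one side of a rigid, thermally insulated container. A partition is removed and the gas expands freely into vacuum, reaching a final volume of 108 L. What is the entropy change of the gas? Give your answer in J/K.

ΔS_gas = 44.3 J/K

For an ideal gas in free expansion Q = 0 and W = 0, so T is unchanged.
Entropy is a state function; using a reversible isothermal path, ΔS_gas = nR ln(V₂/V₁) = 4.2 × 8.314 × ln(108/30.4) = 44.3 J/K.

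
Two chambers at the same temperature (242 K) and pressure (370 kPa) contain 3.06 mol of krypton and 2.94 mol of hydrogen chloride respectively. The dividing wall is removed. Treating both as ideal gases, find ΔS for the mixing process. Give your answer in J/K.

Mole fractions: x_A = 3.06/6 = 0.51, x_B = 0.49.
ΔS_mix = −R(n_A ln x_A + n_B ln x_B) = −8.314 × (3.06 ln 0.51 + 2.94 ln 0.49) = 34.6 J/K.

ΔS_mix = 34.6 J/K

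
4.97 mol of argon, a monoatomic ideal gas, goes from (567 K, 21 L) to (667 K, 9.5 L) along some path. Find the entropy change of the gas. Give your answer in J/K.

ΔS = -22.7 J/K

Entropy is a state function: ΔS = nC_V ln(T₂/T₁) + nR ln(V₂/V₁), with C_V = 3R/2 = 12.47 J mol⁻¹ K⁻¹ for a monoatomic ideal gas.
ΔS = 4.97 × [12.47 × ln(667/567) + 8.314 × ln(9.5/21)] = -22.7 J/K.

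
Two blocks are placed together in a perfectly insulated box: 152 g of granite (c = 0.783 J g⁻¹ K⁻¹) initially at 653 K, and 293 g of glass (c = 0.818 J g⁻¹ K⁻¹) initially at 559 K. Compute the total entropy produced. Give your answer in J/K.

Energy balance: T_f = (m₁c₁T₁ + m₂c₂T₂)/(m₁c₁ + m₂c₂) = 590.19 K.
ΔS₁ = m₁c₁ ln(T_f/T₁) = 119.016 × ln(590.19/653) = -12.036 J/K.
ΔS₂ = m₂c₂ ln(T_f/T₂) = 239.674 × ln(590.19/559) = 13.013 J/K.
ΔS_total = -12.036 + 13.013 = 0.977 J/K.

ΔS_total = 0.977 J/K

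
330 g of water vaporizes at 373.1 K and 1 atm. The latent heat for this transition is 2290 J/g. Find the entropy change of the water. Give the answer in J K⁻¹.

ΔS = 2030 J/K

Heat absorbed by the substance: Q = mL = 330 × 2290 = 755700 J.
At constant T, ΔS = Q_rev/T = 755700 / 373.1 = 2030 J/K.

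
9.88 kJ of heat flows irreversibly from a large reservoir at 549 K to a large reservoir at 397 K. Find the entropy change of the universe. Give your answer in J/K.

ΔS_hot = −Q/T_H = −9880/549 = -18 J/K and ΔS_cold = +Q/T_C = 9880/397 = 24.89 J/K.
ΔS_total = -18 + 24.89 = 6.89 J/K, positive as the second law requires.

ΔS_total = 6.89 J/K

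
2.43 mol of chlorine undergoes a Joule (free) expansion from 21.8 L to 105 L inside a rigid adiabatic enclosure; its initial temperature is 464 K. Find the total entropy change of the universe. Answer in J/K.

For an ideal gas in free expansion Q = 0 and W = 0, so T is unchanged.
Entropy is a state function; using a reversible isothermal path, ΔS_gas = nR ln(V₂/V₁) = 2.43 × 8.314 × ln(105/21.8) = 31.8 J/K.
The insulated surroundings exchange no heat, so ΔS_surr = 0 and ΔS_universe = ΔS_gas.

ΔS_universe = 31.8 J/K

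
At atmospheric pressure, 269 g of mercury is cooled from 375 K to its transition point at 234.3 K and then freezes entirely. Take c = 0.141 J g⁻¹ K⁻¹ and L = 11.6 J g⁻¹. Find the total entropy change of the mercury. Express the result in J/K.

ΔS = -31.2 J/K

Cooling step: ΔS₁ = m c ln(T_tr/T_i) = 269 × 0.141 × ln(234.3/375) = -17.84 J/K.
Phase change: ΔS₂ = −mL/T_tr = −269 × 11.6 / 234.3 = -13.32 J/K.
ΔS_total = (-17.84) + (-13.32) = -31.2 J/K.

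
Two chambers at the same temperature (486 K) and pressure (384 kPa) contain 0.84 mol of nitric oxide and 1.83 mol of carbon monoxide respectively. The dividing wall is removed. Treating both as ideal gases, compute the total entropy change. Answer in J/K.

Mole fractions: x_A = 0.84/2.67 = 0.315, x_B = 0.685.
ΔS_mix = −R(n_A ln x_A + n_B ln x_B) = −8.314 × (0.84 ln 0.315 + 1.83 ln 0.685) = 13.8 J/K.

ΔS_mix = 13.8 J/K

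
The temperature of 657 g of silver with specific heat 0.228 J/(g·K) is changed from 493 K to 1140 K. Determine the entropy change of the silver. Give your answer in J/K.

ΔS = ∫dQ_rev/T = m c ln(T₂/T₁) = 657 × 0.228 × ln(1140/493) = 126 J/K.

ΔS = 126 J/K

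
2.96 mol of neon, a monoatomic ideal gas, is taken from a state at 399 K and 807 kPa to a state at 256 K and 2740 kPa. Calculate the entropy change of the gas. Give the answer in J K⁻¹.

ΔS = nC_p ln(T₂/T₁) − nR ln(P₂/P₁), with C_p = 5R/2 = 20.79 J mol⁻¹ K⁻¹ for a monoatomic ideal gas.
ΔS = 2.96 × [20.79 × ln(256/399) − 8.314 × ln(2740/807)] = -57.4 J/K.

ΔS = -57.4 J/K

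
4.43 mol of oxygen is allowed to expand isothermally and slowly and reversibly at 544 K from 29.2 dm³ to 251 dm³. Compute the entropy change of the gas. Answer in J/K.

ΔS_gas = 79.2 J/K

For an isothermal ideal gas ΔS_gas = nR ln(V₂/V₁) = 4.43 × 8.314 × ln(251/29.2) = 79.2 J/K.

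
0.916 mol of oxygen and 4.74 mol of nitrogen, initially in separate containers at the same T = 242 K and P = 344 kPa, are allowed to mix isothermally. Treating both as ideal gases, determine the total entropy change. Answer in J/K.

Mole fractions: x_A = 0.916/5.66 = 0.162, x_B = 0.838.
ΔS_mix = −R(n_A ln x_A + n_B ln x_B) = −8.314 × (0.916 ln 0.162 + 4.74 ln 0.838) = 20.8 J/K.

ΔS_mix = 20.8 J/K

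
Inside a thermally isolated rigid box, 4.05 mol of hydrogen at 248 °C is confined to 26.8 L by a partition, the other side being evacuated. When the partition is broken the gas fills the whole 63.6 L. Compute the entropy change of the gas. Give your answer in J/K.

ΔS_gas = 29.1 J/K

For an ideal gas in free expansion Q = 0 and W = 0, so T is unchanged.
Entropy is a state function; using a reversible isothermal path, ΔS_gas = nR ln(V₂/V₁) = 4.05 × 8.314 × ln(63.6/26.8) = 29.1 J/K.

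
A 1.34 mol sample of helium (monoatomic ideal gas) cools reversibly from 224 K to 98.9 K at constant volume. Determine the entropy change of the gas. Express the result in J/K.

At constant volume, ΔS = nC_V ln(T₂/T₁) with C_V = 3R/2 = 12.47 J mol⁻¹ K⁻¹.
ΔS = 1.34 × 12.47 × ln(98.9/224) = -13.7 J/K.

ΔS = -13.7 J/K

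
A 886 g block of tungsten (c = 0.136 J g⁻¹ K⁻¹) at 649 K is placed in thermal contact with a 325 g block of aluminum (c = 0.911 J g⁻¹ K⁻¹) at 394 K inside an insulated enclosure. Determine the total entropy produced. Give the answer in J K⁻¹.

ΔS_total = 11.3 J/K

Energy balance: T_f = (m₁c₁T₁ + m₂c₂T₂)/(m₁c₁ + m₂c₂) = 467.76 K.
ΔS₁ = m₁c₁ ln(T_f/T₁) = 120.496 × ln(467.76/649) = -39.46 J/K.
ΔS₂ = m₂c₂ ln(T_f/T₂) = 296.075 × ln(467.76/394) = 50.808 J/K.
ΔS_total = -39.46 + 50.808 = 11.3 J/K.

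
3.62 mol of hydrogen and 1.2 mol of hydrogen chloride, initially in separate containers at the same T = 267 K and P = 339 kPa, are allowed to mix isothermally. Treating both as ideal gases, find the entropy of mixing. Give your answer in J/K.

ΔS_mix = 22.5 J/K

Mole fractions: x_A = 3.62/4.82 = 0.751, x_B = 0.249.
ΔS_mix = −R(n_A ln x_A + n_B ln x_B) = −8.314 × (3.62 ln 0.751 + 1.2 ln 0.249) = 22.5 J/K.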